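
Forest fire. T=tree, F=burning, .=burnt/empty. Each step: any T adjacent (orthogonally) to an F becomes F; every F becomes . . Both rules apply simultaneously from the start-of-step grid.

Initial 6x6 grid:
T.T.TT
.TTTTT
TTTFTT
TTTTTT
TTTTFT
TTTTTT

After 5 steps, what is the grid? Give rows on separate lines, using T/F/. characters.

Step 1: 8 trees catch fire, 2 burn out
  T.T.TT
  .TTFTT
  TTF.FT
  TTTFFT
  TTTF.F
  TTTTFT
Step 2: 9 trees catch fire, 8 burn out
  T.T.TT
  .TF.FT
  TF...F
  TTF..F
  TTF...
  TTTF.F
Step 3: 8 trees catch fire, 9 burn out
  T.F.FT
  .F...F
  F.....
  TF....
  TF....
  TTF...
Step 4: 4 trees catch fire, 8 burn out
  T....F
  ......
  ......
  F.....
  F.....
  TF....
Step 5: 1 trees catch fire, 4 burn out
  T.....
  ......
  ......
  ......
  ......
  F.....

T.....
......
......
......
......
F.....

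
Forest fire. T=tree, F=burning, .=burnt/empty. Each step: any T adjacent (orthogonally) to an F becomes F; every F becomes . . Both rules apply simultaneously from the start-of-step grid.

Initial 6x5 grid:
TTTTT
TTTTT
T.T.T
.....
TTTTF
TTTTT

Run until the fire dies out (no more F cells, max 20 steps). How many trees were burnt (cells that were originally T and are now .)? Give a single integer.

Step 1: +2 fires, +1 burnt (F count now 2)
Step 2: +2 fires, +2 burnt (F count now 2)
Step 3: +2 fires, +2 burnt (F count now 2)
Step 4: +2 fires, +2 burnt (F count now 2)
Step 5: +1 fires, +2 burnt (F count now 1)
Step 6: +0 fires, +1 burnt (F count now 0)
Fire out after step 6
Initially T: 22, now '.': 17
Total burnt (originally-T cells now '.'): 9

Answer: 9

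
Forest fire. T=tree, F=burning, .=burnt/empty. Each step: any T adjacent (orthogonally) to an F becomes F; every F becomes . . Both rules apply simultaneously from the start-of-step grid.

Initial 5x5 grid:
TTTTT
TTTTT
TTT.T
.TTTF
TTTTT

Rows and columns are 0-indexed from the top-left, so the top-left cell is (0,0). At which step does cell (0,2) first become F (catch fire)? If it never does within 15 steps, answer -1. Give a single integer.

Step 1: cell (0,2)='T' (+3 fires, +1 burnt)
Step 2: cell (0,2)='T' (+3 fires, +3 burnt)
Step 3: cell (0,2)='T' (+5 fires, +3 burnt)
Step 4: cell (0,2)='T' (+4 fires, +5 burnt)
Step 5: cell (0,2)='F' (+4 fires, +4 burnt)
  -> target ignites at step 5
Step 6: cell (0,2)='.' (+2 fires, +4 burnt)
Step 7: cell (0,2)='.' (+1 fires, +2 burnt)
Step 8: cell (0,2)='.' (+0 fires, +1 burnt)
  fire out at step 8

5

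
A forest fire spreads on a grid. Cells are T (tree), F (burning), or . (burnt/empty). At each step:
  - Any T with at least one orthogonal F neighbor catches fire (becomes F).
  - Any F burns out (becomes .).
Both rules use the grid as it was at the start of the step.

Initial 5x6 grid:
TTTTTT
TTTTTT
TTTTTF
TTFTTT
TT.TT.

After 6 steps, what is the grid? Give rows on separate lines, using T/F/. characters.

Step 1: 6 trees catch fire, 2 burn out
  TTTTTT
  TTTTTF
  TTFTF.
  TF.FTF
  TT.TT.
Step 2: 9 trees catch fire, 6 burn out
  TTTTTF
  TTFTF.
  TF.F..
  F...F.
  TF.FT.
Step 3: 7 trees catch fire, 9 burn out
  TTFTF.
  TF.F..
  F.....
  ......
  F...F.
Step 4: 3 trees catch fire, 7 burn out
  TF.F..
  F.....
  ......
  ......
  ......
Step 5: 1 trees catch fire, 3 burn out
  F.....
  ......
  ......
  ......
  ......
Step 6: 0 trees catch fire, 1 burn out
  ......
  ......
  ......
  ......
  ......

......
......
......
......
......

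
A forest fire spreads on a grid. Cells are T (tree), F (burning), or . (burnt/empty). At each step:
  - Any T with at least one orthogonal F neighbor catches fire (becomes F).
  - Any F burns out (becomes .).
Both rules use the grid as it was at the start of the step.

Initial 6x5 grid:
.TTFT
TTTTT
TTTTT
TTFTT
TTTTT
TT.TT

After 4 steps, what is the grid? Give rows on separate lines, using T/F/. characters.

Step 1: 7 trees catch fire, 2 burn out
  .TF.F
  TTTFT
  TTFTT
  TF.FT
  TTFTT
  TT.TT
Step 2: 9 trees catch fire, 7 burn out
  .F...
  TTF.F
  TF.FT
  F...F
  TF.FT
  TT.TT
Step 3: 7 trees catch fire, 9 burn out
  .....
  TF...
  F...F
  .....
  F...F
  TF.FT
Step 4: 3 trees catch fire, 7 burn out
  .....
  F....
  .....
  .....
  .....
  F...F

.....
F....
.....
.....
.....
F...F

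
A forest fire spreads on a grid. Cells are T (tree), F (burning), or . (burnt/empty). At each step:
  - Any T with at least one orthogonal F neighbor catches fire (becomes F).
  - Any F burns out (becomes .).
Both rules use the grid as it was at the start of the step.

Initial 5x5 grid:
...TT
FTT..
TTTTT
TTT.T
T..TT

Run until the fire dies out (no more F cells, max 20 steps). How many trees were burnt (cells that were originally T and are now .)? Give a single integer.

Step 1: +2 fires, +1 burnt (F count now 2)
Step 2: +3 fires, +2 burnt (F count now 3)
Step 3: +3 fires, +3 burnt (F count now 3)
Step 4: +2 fires, +3 burnt (F count now 2)
Step 5: +1 fires, +2 burnt (F count now 1)
Step 6: +1 fires, +1 burnt (F count now 1)
Step 7: +1 fires, +1 burnt (F count now 1)
Step 8: +1 fires, +1 burnt (F count now 1)
Step 9: +0 fires, +1 burnt (F count now 0)
Fire out after step 9
Initially T: 16, now '.': 23
Total burnt (originally-T cells now '.'): 14

Answer: 14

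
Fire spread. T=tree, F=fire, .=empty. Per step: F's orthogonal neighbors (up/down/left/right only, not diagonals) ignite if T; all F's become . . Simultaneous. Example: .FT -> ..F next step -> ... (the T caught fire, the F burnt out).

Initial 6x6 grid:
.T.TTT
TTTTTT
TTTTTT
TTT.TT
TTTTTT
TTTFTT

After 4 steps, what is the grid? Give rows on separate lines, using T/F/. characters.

Step 1: 3 trees catch fire, 1 burn out
  .T.TTT
  TTTTTT
  TTTTTT
  TTT.TT
  TTTFTT
  TTF.FT
Step 2: 4 trees catch fire, 3 burn out
  .T.TTT
  TTTTTT
  TTTTTT
  TTT.TT
  TTF.FT
  TF...F
Step 3: 5 trees catch fire, 4 burn out
  .T.TTT
  TTTTTT
  TTTTTT
  TTF.FT
  TF...F
  F.....
Step 4: 5 trees catch fire, 5 burn out
  .T.TTT
  TTTTTT
  TTFTFT
  TF...F
  F.....
  ......

.T.TTT
TTTTTT
TTFTFT
TF...F
F.....
......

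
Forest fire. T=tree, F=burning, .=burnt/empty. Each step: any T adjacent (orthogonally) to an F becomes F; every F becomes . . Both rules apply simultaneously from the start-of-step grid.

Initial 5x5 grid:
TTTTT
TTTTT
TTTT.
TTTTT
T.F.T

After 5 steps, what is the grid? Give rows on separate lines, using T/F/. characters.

Step 1: 1 trees catch fire, 1 burn out
  TTTTT
  TTTTT
  TTTT.
  TTFTT
  T...T
Step 2: 3 trees catch fire, 1 burn out
  TTTTT
  TTTTT
  TTFT.
  TF.FT
  T...T
Step 3: 5 trees catch fire, 3 burn out
  TTTTT
  TTFTT
  TF.F.
  F...F
  T...T
Step 4: 6 trees catch fire, 5 burn out
  TTFTT
  TF.FT
  F....
  .....
  F...F
Step 5: 4 trees catch fire, 6 burn out
  TF.FT
  F...F
  .....
  .....
  .....

TF.FT
F...F
.....
.....
.....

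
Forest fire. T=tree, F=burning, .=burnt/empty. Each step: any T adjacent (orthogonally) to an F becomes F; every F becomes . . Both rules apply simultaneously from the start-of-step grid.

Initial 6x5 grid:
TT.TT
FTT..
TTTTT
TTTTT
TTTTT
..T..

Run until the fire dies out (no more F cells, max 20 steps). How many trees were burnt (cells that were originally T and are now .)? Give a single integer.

Answer: 20

Derivation:
Step 1: +3 fires, +1 burnt (F count now 3)
Step 2: +4 fires, +3 burnt (F count now 4)
Step 3: +3 fires, +4 burnt (F count now 3)
Step 4: +3 fires, +3 burnt (F count now 3)
Step 5: +3 fires, +3 burnt (F count now 3)
Step 6: +3 fires, +3 burnt (F count now 3)
Step 7: +1 fires, +3 burnt (F count now 1)
Step 8: +0 fires, +1 burnt (F count now 0)
Fire out after step 8
Initially T: 22, now '.': 28
Total burnt (originally-T cells now '.'): 20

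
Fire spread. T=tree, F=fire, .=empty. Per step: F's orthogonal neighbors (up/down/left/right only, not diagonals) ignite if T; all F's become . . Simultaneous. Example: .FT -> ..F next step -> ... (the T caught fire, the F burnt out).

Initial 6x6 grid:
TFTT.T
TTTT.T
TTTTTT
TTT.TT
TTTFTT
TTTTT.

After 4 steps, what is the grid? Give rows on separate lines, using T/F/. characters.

Step 1: 6 trees catch fire, 2 burn out
  F.FT.T
  TFTT.T
  TTTTTT
  TTT.TT
  TTF.FT
  TTTFT.
Step 2: 10 trees catch fire, 6 burn out
  ...F.T
  F.FT.T
  TFTTTT
  TTF.FT
  TF...F
  TTF.F.
Step 3: 8 trees catch fire, 10 burn out
  .....T
  ...F.T
  F.FTFT
  TF...F
  F.....
  TF....
Step 4: 4 trees catch fire, 8 burn out
  .....T
  .....T
  ...F.F
  F.....
  ......
  F.....

.....T
.....T
...F.F
F.....
......
F.....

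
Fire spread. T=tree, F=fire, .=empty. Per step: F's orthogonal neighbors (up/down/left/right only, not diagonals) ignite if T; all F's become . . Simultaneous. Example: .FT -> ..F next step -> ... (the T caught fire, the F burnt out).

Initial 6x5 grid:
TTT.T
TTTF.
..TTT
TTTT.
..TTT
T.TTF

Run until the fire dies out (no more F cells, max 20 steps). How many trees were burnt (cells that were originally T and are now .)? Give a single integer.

Step 1: +4 fires, +2 burnt (F count now 4)
Step 2: +7 fires, +4 burnt (F count now 7)
Step 3: +4 fires, +7 burnt (F count now 4)
Step 4: +2 fires, +4 burnt (F count now 2)
Step 5: +1 fires, +2 burnt (F count now 1)
Step 6: +0 fires, +1 burnt (F count now 0)
Fire out after step 6
Initially T: 20, now '.': 28
Total burnt (originally-T cells now '.'): 18

Answer: 18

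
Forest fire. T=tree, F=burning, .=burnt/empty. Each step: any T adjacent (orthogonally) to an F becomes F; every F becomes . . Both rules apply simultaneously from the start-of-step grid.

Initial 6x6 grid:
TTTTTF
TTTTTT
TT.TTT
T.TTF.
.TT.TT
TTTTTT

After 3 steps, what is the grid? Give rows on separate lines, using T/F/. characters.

Step 1: 5 trees catch fire, 2 burn out
  TTTTF.
  TTTTTF
  TT.TFT
  T.TF..
  .TT.FT
  TTTTTT
Step 2: 7 trees catch fire, 5 burn out
  TTTF..
  TTTTF.
  TT.F.F
  T.F...
  .TT..F
  TTTTFT
Step 3: 5 trees catch fire, 7 burn out
  TTF...
  TTTF..
  TT....
  T.....
  .TF...
  TTTF.F

TTF...
TTTF..
TT....
T.....
.TF...
TTTF.F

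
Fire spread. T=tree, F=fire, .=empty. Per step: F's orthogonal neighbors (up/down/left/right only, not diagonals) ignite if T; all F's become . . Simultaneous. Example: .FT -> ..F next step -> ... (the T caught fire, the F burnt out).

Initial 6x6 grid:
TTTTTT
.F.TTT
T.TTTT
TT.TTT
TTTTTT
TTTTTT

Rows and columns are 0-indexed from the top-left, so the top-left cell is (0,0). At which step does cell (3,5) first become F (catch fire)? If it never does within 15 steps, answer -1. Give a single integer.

Step 1: cell (3,5)='T' (+1 fires, +1 burnt)
Step 2: cell (3,5)='T' (+2 fires, +1 burnt)
Step 3: cell (3,5)='T' (+1 fires, +2 burnt)
Step 4: cell (3,5)='T' (+2 fires, +1 burnt)
Step 5: cell (3,5)='T' (+3 fires, +2 burnt)
Step 6: cell (3,5)='T' (+4 fires, +3 burnt)
Step 7: cell (3,5)='T' (+3 fires, +4 burnt)
Step 8: cell (3,5)='F' (+4 fires, +3 burnt)
  -> target ignites at step 8
Step 9: cell (3,5)='.' (+4 fires, +4 burnt)
Step 10: cell (3,5)='.' (+4 fires, +4 burnt)
Step 11: cell (3,5)='.' (+2 fires, +4 burnt)
Step 12: cell (3,5)='.' (+1 fires, +2 burnt)
Step 13: cell (3,5)='.' (+0 fires, +1 burnt)
  fire out at step 13

8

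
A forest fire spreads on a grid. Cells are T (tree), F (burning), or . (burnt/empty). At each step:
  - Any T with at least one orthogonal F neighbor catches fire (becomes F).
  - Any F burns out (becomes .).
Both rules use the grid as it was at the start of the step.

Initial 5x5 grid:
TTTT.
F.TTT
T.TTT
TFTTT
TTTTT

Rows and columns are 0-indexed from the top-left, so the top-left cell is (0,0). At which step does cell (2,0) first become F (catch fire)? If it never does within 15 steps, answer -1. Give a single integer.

Step 1: cell (2,0)='F' (+5 fires, +2 burnt)
  -> target ignites at step 1
Step 2: cell (2,0)='.' (+5 fires, +5 burnt)
Step 3: cell (2,0)='.' (+5 fires, +5 burnt)
Step 4: cell (2,0)='.' (+4 fires, +5 burnt)
Step 5: cell (2,0)='.' (+1 fires, +4 burnt)
Step 6: cell (2,0)='.' (+0 fires, +1 burnt)
  fire out at step 6

1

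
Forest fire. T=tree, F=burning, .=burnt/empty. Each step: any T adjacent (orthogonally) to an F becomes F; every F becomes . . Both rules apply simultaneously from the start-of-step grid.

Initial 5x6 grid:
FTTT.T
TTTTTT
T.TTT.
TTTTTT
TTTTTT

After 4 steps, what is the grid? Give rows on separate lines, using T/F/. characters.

Step 1: 2 trees catch fire, 1 burn out
  .FTT.T
  FTTTTT
  T.TTT.
  TTTTTT
  TTTTTT
Step 2: 3 trees catch fire, 2 burn out
  ..FT.T
  .FTTTT
  F.TTT.
  TTTTTT
  TTTTTT
Step 3: 3 trees catch fire, 3 burn out
  ...F.T
  ..FTTT
  ..TTT.
  FTTTTT
  TTTTTT
Step 4: 4 trees catch fire, 3 burn out
  .....T
  ...FTT
  ..FTT.
  .FTTTT
  FTTTTT

.....T
...FTT
..FTT.
.FTTTT
FTTTTT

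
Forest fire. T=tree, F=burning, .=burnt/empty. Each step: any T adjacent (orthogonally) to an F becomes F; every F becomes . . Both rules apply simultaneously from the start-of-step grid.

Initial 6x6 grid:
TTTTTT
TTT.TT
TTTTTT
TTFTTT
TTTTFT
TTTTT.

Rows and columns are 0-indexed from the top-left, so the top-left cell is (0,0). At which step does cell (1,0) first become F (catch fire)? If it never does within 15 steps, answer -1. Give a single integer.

Step 1: cell (1,0)='T' (+8 fires, +2 burnt)
Step 2: cell (1,0)='T' (+9 fires, +8 burnt)
Step 3: cell (1,0)='T' (+7 fires, +9 burnt)
Step 4: cell (1,0)='F' (+6 fires, +7 burnt)
  -> target ignites at step 4
Step 5: cell (1,0)='.' (+2 fires, +6 burnt)
Step 6: cell (1,0)='.' (+0 fires, +2 burnt)
  fire out at step 6

4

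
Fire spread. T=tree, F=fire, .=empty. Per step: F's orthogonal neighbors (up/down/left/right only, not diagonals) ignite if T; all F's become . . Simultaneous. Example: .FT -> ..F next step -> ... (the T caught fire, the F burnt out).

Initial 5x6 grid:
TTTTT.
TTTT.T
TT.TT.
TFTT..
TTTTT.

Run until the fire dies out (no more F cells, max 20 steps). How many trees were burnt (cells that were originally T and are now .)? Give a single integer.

Step 1: +4 fires, +1 burnt (F count now 4)
Step 2: +5 fires, +4 burnt (F count now 5)
Step 3: +5 fires, +5 burnt (F count now 5)
Step 4: +5 fires, +5 burnt (F count now 5)
Step 5: +1 fires, +5 burnt (F count now 1)
Step 6: +1 fires, +1 burnt (F count now 1)
Step 7: +0 fires, +1 burnt (F count now 0)
Fire out after step 7
Initially T: 22, now '.': 29
Total burnt (originally-T cells now '.'): 21

Answer: 21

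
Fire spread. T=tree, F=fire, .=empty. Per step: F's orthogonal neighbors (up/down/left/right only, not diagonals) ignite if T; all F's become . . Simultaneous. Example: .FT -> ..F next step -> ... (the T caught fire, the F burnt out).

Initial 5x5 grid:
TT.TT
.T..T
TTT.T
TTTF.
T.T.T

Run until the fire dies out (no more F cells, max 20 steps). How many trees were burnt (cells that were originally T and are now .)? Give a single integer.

Step 1: +1 fires, +1 burnt (F count now 1)
Step 2: +3 fires, +1 burnt (F count now 3)
Step 3: +2 fires, +3 burnt (F count now 2)
Step 4: +3 fires, +2 burnt (F count now 3)
Step 5: +1 fires, +3 burnt (F count now 1)
Step 6: +1 fires, +1 burnt (F count now 1)
Step 7: +0 fires, +1 burnt (F count now 0)
Fire out after step 7
Initially T: 16, now '.': 20
Total burnt (originally-T cells now '.'): 11

Answer: 11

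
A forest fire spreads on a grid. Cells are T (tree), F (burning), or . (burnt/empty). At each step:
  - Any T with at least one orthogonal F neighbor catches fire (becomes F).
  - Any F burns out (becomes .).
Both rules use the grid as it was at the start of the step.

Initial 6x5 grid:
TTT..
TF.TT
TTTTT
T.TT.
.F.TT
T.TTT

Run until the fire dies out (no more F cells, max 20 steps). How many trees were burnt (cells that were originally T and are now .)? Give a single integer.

Step 1: +3 fires, +2 burnt (F count now 3)
Step 2: +4 fires, +3 burnt (F count now 4)
Step 3: +3 fires, +4 burnt (F count now 3)
Step 4: +3 fires, +3 burnt (F count now 3)
Step 5: +2 fires, +3 burnt (F count now 2)
Step 6: +2 fires, +2 burnt (F count now 2)
Step 7: +2 fires, +2 burnt (F count now 2)
Step 8: +0 fires, +2 burnt (F count now 0)
Fire out after step 8
Initially T: 20, now '.': 29
Total burnt (originally-T cells now '.'): 19

Answer: 19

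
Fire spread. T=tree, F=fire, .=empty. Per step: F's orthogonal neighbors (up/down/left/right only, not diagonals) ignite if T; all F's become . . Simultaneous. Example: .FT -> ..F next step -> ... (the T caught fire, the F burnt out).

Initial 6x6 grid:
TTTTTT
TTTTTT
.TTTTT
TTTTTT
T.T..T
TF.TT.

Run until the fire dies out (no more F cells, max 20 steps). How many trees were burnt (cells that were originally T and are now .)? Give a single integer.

Step 1: +1 fires, +1 burnt (F count now 1)
Step 2: +1 fires, +1 burnt (F count now 1)
Step 3: +1 fires, +1 burnt (F count now 1)
Step 4: +1 fires, +1 burnt (F count now 1)
Step 5: +2 fires, +1 burnt (F count now 2)
Step 6: +4 fires, +2 burnt (F count now 4)
Step 7: +5 fires, +4 burnt (F count now 5)
Step 8: +5 fires, +5 burnt (F count now 5)
Step 9: +4 fires, +5 burnt (F count now 4)
Step 10: +2 fires, +4 burnt (F count now 2)
Step 11: +1 fires, +2 burnt (F count now 1)
Step 12: +0 fires, +1 burnt (F count now 0)
Fire out after step 12
Initially T: 29, now '.': 34
Total burnt (originally-T cells now '.'): 27

Answer: 27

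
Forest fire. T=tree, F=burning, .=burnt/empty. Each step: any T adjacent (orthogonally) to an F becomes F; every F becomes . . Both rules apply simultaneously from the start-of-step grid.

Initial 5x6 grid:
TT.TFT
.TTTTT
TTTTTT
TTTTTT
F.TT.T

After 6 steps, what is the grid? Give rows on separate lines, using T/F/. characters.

Step 1: 4 trees catch fire, 2 burn out
  TT.F.F
  .TTTFT
  TTTTTT
  FTTTTT
  ..TT.T
Step 2: 5 trees catch fire, 4 burn out
  TT....
  .TTF.F
  FTTTFT
  .FTTTT
  ..TT.T
Step 3: 6 trees catch fire, 5 burn out
  TT....
  .TF...
  .FTF.F
  ..FTFT
  ..TT.T
Step 4: 5 trees catch fire, 6 burn out
  TT....
  .F....
  ..F...
  ...F.F
  ..FT.T
Step 5: 3 trees catch fire, 5 burn out
  TF....
  ......
  ......
  ......
  ...F.F
Step 6: 1 trees catch fire, 3 burn out
  F.....
  ......
  ......
  ......
  ......

F.....
......
......
......
......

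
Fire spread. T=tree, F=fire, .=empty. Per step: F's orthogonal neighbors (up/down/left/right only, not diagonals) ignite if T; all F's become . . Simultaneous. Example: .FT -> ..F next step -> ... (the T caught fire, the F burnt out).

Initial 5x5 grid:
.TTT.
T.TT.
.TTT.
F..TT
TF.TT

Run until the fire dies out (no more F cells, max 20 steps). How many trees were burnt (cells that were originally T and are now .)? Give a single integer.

Answer: 1

Derivation:
Step 1: +1 fires, +2 burnt (F count now 1)
Step 2: +0 fires, +1 burnt (F count now 0)
Fire out after step 2
Initially T: 14, now '.': 12
Total burnt (originally-T cells now '.'): 1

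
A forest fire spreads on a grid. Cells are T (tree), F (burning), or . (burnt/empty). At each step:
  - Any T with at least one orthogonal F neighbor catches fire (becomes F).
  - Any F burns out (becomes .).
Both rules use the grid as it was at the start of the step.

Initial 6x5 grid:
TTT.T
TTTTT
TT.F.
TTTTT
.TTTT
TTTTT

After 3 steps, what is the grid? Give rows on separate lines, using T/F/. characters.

Step 1: 2 trees catch fire, 1 burn out
  TTT.T
  TTTFT
  TT...
  TTTFT
  .TTTT
  TTTTT
Step 2: 5 trees catch fire, 2 burn out
  TTT.T
  TTF.F
  TT...
  TTF.F
  .TTFT
  TTTTT
Step 3: 7 trees catch fire, 5 burn out
  TTF.F
  TF...
  TT...
  TF...
  .TF.F
  TTTFT

TTF.F
TF...
TT...
TF...
.TF.F
TTTFT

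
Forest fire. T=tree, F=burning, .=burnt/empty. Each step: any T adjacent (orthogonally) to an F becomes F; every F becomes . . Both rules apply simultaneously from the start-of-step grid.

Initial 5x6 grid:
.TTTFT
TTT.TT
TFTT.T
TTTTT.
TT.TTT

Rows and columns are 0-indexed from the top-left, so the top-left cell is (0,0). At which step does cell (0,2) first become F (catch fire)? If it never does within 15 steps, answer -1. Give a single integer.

Step 1: cell (0,2)='T' (+7 fires, +2 burnt)
Step 2: cell (0,2)='F' (+9 fires, +7 burnt)
  -> target ignites at step 2
Step 3: cell (0,2)='.' (+3 fires, +9 burnt)
Step 4: cell (0,2)='.' (+2 fires, +3 burnt)
Step 5: cell (0,2)='.' (+1 fires, +2 burnt)
Step 6: cell (0,2)='.' (+1 fires, +1 burnt)
Step 7: cell (0,2)='.' (+0 fires, +1 burnt)
  fire out at step 7

2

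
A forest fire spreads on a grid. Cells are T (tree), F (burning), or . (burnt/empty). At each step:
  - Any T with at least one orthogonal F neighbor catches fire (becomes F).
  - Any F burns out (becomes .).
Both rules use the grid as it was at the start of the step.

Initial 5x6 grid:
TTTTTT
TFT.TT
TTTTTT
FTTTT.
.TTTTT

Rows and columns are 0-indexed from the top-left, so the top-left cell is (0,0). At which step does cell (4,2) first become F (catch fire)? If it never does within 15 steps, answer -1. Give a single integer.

Step 1: cell (4,2)='T' (+6 fires, +2 burnt)
Step 2: cell (4,2)='T' (+5 fires, +6 burnt)
Step 3: cell (4,2)='F' (+4 fires, +5 burnt)
  -> target ignites at step 3
Step 4: cell (4,2)='.' (+4 fires, +4 burnt)
Step 5: cell (4,2)='.' (+4 fires, +4 burnt)
Step 6: cell (4,2)='.' (+2 fires, +4 burnt)
Step 7: cell (4,2)='.' (+0 fires, +2 burnt)
  fire out at step 7

3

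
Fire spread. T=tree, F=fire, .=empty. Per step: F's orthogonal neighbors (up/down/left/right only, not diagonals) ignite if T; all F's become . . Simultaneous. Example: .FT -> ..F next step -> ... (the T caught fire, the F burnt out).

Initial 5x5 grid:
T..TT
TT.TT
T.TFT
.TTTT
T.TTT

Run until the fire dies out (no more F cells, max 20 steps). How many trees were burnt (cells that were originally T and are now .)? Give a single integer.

Answer: 13

Derivation:
Step 1: +4 fires, +1 burnt (F count now 4)
Step 2: +5 fires, +4 burnt (F count now 5)
Step 3: +4 fires, +5 burnt (F count now 4)
Step 4: +0 fires, +4 burnt (F count now 0)
Fire out after step 4
Initially T: 18, now '.': 20
Total burnt (originally-T cells now '.'): 13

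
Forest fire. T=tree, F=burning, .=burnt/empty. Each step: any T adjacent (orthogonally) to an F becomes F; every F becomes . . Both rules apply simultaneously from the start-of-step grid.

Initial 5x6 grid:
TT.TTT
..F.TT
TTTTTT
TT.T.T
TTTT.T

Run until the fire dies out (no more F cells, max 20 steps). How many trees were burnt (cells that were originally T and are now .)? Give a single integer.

Answer: 20

Derivation:
Step 1: +1 fires, +1 burnt (F count now 1)
Step 2: +2 fires, +1 burnt (F count now 2)
Step 3: +4 fires, +2 burnt (F count now 4)
Step 4: +5 fires, +4 burnt (F count now 5)
Step 5: +5 fires, +5 burnt (F count now 5)
Step 6: +3 fires, +5 burnt (F count now 3)
Step 7: +0 fires, +3 burnt (F count now 0)
Fire out after step 7
Initially T: 22, now '.': 28
Total burnt (originally-T cells now '.'): 20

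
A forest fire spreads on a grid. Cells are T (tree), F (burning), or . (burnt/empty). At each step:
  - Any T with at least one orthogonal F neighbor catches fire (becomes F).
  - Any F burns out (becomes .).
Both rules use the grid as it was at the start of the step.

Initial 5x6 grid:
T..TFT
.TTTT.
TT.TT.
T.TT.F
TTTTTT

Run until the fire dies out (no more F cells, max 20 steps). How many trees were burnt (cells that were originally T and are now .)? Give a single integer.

Step 1: +4 fires, +2 burnt (F count now 4)
Step 2: +3 fires, +4 burnt (F count now 3)
Step 3: +3 fires, +3 burnt (F count now 3)
Step 4: +3 fires, +3 burnt (F count now 3)
Step 5: +3 fires, +3 burnt (F count now 3)
Step 6: +2 fires, +3 burnt (F count now 2)
Step 7: +1 fires, +2 burnt (F count now 1)
Step 8: +0 fires, +1 burnt (F count now 0)
Fire out after step 8
Initially T: 20, now '.': 29
Total burnt (originally-T cells now '.'): 19

Answer: 19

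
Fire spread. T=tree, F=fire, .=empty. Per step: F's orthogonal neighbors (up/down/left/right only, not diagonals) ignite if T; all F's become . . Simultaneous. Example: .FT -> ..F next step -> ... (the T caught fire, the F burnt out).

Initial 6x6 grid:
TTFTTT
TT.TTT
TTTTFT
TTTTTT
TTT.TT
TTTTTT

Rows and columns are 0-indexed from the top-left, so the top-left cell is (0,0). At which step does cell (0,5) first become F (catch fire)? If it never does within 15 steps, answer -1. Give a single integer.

Step 1: cell (0,5)='T' (+6 fires, +2 burnt)
Step 2: cell (0,5)='T' (+9 fires, +6 burnt)
Step 3: cell (0,5)='F' (+6 fires, +9 burnt)
  -> target ignites at step 3
Step 4: cell (0,5)='.' (+5 fires, +6 burnt)
Step 5: cell (0,5)='.' (+3 fires, +5 burnt)
Step 6: cell (0,5)='.' (+2 fires, +3 burnt)
Step 7: cell (0,5)='.' (+1 fires, +2 burnt)
Step 8: cell (0,5)='.' (+0 fires, +1 burnt)
  fire out at step 8

3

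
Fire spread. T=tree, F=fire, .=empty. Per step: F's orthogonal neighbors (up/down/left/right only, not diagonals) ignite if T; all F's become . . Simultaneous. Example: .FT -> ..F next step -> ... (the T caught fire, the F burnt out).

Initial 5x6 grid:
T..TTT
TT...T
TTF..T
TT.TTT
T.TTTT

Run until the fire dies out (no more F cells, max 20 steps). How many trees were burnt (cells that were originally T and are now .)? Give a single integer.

Step 1: +1 fires, +1 burnt (F count now 1)
Step 2: +3 fires, +1 burnt (F count now 3)
Step 3: +2 fires, +3 burnt (F count now 2)
Step 4: +2 fires, +2 burnt (F count now 2)
Step 5: +0 fires, +2 burnt (F count now 0)
Fire out after step 5
Initially T: 20, now '.': 18
Total burnt (originally-T cells now '.'): 8

Answer: 8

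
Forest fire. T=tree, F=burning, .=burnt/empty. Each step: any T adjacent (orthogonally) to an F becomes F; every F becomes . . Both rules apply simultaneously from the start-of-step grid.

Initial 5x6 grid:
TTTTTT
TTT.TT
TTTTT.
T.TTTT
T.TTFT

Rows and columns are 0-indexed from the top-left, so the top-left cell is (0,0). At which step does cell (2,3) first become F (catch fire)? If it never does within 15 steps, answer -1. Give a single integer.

Step 1: cell (2,3)='T' (+3 fires, +1 burnt)
Step 2: cell (2,3)='T' (+4 fires, +3 burnt)
Step 3: cell (2,3)='F' (+3 fires, +4 burnt)
  -> target ignites at step 3
Step 4: cell (2,3)='.' (+3 fires, +3 burnt)
Step 5: cell (2,3)='.' (+4 fires, +3 burnt)
Step 6: cell (2,3)='.' (+3 fires, +4 burnt)
Step 7: cell (2,3)='.' (+3 fires, +3 burnt)
Step 8: cell (2,3)='.' (+2 fires, +3 burnt)
Step 9: cell (2,3)='.' (+0 fires, +2 burnt)
  fire out at step 9

3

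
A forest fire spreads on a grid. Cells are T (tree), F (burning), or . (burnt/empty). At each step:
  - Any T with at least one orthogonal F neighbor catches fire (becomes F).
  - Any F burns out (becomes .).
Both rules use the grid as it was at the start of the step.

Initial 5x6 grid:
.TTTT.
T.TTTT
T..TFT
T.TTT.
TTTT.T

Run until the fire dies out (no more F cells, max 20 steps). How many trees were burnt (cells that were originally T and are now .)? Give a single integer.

Answer: 20

Derivation:
Step 1: +4 fires, +1 burnt (F count now 4)
Step 2: +4 fires, +4 burnt (F count now 4)
Step 3: +4 fires, +4 burnt (F count now 4)
Step 4: +2 fires, +4 burnt (F count now 2)
Step 5: +2 fires, +2 burnt (F count now 2)
Step 6: +1 fires, +2 burnt (F count now 1)
Step 7: +1 fires, +1 burnt (F count now 1)
Step 8: +1 fires, +1 burnt (F count now 1)
Step 9: +1 fires, +1 burnt (F count now 1)
Step 10: +0 fires, +1 burnt (F count now 0)
Fire out after step 10
Initially T: 21, now '.': 29
Total burnt (originally-T cells now '.'): 20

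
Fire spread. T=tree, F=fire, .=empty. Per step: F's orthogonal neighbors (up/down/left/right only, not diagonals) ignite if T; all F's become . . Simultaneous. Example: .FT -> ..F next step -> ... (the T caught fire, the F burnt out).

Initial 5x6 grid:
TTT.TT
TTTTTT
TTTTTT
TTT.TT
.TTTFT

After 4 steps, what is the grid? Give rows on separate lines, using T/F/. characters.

Step 1: 3 trees catch fire, 1 burn out
  TTT.TT
  TTTTTT
  TTTTTT
  TTT.FT
  .TTF.F
Step 2: 3 trees catch fire, 3 burn out
  TTT.TT
  TTTTTT
  TTTTFT
  TTT..F
  .TF...
Step 3: 5 trees catch fire, 3 burn out
  TTT.TT
  TTTTFT
  TTTF.F
  TTF...
  .F....
Step 4: 5 trees catch fire, 5 burn out
  TTT.FT
  TTTF.F
  TTF...
  TF....
  ......

TTT.FT
TTTF.F
TTF...
TF....
......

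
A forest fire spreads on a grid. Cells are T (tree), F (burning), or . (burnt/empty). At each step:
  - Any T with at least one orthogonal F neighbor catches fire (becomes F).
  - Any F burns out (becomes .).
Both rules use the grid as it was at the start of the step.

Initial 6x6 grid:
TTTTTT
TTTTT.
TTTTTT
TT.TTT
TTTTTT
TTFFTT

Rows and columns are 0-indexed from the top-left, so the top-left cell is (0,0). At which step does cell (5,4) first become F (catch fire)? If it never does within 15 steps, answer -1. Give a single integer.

Step 1: cell (5,4)='F' (+4 fires, +2 burnt)
  -> target ignites at step 1
Step 2: cell (5,4)='.' (+5 fires, +4 burnt)
Step 3: cell (5,4)='.' (+5 fires, +5 burnt)
Step 4: cell (5,4)='.' (+6 fires, +5 burnt)
Step 5: cell (5,4)='.' (+6 fires, +6 burnt)
Step 6: cell (5,4)='.' (+4 fires, +6 burnt)
Step 7: cell (5,4)='.' (+2 fires, +4 burnt)
Step 8: cell (5,4)='.' (+0 fires, +2 burnt)
  fire out at step 8

1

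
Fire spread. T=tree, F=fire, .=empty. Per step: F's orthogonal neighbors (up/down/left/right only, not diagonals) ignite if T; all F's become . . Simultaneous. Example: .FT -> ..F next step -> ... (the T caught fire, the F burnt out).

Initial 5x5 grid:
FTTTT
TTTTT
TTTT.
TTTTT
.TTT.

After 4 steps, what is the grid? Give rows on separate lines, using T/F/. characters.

Step 1: 2 trees catch fire, 1 burn out
  .FTTT
  FTTTT
  TTTT.
  TTTTT
  .TTT.
Step 2: 3 trees catch fire, 2 burn out
  ..FTT
  .FTTT
  FTTT.
  TTTTT
  .TTT.
Step 3: 4 trees catch fire, 3 burn out
  ...FT
  ..FTT
  .FTT.
  FTTTT
  .TTT.
Step 4: 4 trees catch fire, 4 burn out
  ....F
  ...FT
  ..FT.
  .FTTT
  .TTT.

....F
...FT
..FT.
.FTTT
.TTT.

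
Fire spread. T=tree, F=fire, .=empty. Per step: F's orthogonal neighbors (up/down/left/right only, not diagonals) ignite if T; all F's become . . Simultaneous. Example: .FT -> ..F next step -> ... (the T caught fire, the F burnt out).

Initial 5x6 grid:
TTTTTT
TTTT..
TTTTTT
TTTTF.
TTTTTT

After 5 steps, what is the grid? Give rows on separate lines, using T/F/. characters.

Step 1: 3 trees catch fire, 1 burn out
  TTTTTT
  TTTT..
  TTTTFT
  TTTF..
  TTTTFT
Step 2: 5 trees catch fire, 3 burn out
  TTTTTT
  TTTT..
  TTTF.F
  TTF...
  TTTF.F
Step 3: 4 trees catch fire, 5 burn out
  TTTTTT
  TTTF..
  TTF...
  TF....
  TTF...
Step 4: 5 trees catch fire, 4 burn out
  TTTFTT
  TTF...
  TF....
  F.....
  TF....
Step 5: 5 trees catch fire, 5 burn out
  TTF.FT
  TF....
  F.....
  ......
  F.....

TTF.FT
TF....
F.....
......
F.....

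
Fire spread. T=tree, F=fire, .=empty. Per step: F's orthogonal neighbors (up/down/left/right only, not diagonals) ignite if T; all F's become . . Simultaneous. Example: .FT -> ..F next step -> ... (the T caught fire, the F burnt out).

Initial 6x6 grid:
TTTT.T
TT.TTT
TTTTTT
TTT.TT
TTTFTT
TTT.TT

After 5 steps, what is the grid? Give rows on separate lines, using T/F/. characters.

Step 1: 2 trees catch fire, 1 burn out
  TTTT.T
  TT.TTT
  TTTTTT
  TTT.TT
  TTF.FT
  TTT.TT
Step 2: 6 trees catch fire, 2 burn out
  TTTT.T
  TT.TTT
  TTTTTT
  TTF.FT
  TF...F
  TTF.FT
Step 3: 7 trees catch fire, 6 burn out
  TTTT.T
  TT.TTT
  TTFTFT
  TF...F
  F.....
  TF...F
Step 4: 6 trees catch fire, 7 burn out
  TTTT.T
  TT.TFT
  TF.F.F
  F.....
  ......
  F.....
Step 5: 4 trees catch fire, 6 burn out
  TTTT.T
  TF.F.F
  F.....
  ......
  ......
  ......

TTTT.T
TF.F.F
F.....
......
......
......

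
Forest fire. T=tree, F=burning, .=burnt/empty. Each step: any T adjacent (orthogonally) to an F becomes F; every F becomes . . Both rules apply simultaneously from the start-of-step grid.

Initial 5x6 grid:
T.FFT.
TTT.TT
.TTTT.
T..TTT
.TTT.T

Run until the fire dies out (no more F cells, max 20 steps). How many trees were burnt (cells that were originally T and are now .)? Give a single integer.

Step 1: +2 fires, +2 burnt (F count now 2)
Step 2: +3 fires, +2 burnt (F count now 3)
Step 3: +5 fires, +3 burnt (F count now 5)
Step 4: +3 fires, +5 burnt (F count now 3)
Step 5: +2 fires, +3 burnt (F count now 2)
Step 6: +2 fires, +2 burnt (F count now 2)
Step 7: +1 fires, +2 burnt (F count now 1)
Step 8: +0 fires, +1 burnt (F count now 0)
Fire out after step 8
Initially T: 19, now '.': 29
Total burnt (originally-T cells now '.'): 18

Answer: 18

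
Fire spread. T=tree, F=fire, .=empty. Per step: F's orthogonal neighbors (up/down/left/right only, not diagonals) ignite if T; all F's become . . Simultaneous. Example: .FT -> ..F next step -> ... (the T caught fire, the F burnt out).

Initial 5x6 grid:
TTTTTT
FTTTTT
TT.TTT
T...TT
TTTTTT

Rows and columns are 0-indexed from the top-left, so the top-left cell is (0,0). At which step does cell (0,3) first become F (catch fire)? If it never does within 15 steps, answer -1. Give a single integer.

Step 1: cell (0,3)='T' (+3 fires, +1 burnt)
Step 2: cell (0,3)='T' (+4 fires, +3 burnt)
Step 3: cell (0,3)='T' (+3 fires, +4 burnt)
Step 4: cell (0,3)='F' (+4 fires, +3 burnt)
  -> target ignites at step 4
Step 5: cell (0,3)='.' (+4 fires, +4 burnt)
Step 6: cell (0,3)='.' (+4 fires, +4 burnt)
Step 7: cell (0,3)='.' (+2 fires, +4 burnt)
Step 8: cell (0,3)='.' (+1 fires, +2 burnt)
Step 9: cell (0,3)='.' (+0 fires, +1 burnt)
  fire out at step 9

4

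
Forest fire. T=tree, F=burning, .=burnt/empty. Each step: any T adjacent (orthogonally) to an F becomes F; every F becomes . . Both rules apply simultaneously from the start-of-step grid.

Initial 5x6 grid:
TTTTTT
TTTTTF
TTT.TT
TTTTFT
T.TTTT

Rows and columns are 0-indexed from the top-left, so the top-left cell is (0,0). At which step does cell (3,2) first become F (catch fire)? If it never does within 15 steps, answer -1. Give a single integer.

Step 1: cell (3,2)='T' (+7 fires, +2 burnt)
Step 2: cell (3,2)='F' (+5 fires, +7 burnt)
  -> target ignites at step 2
Step 3: cell (3,2)='.' (+5 fires, +5 burnt)
Step 4: cell (3,2)='.' (+4 fires, +5 burnt)
Step 5: cell (3,2)='.' (+4 fires, +4 burnt)
Step 6: cell (3,2)='.' (+1 fires, +4 burnt)
Step 7: cell (3,2)='.' (+0 fires, +1 burnt)
  fire out at step 7

2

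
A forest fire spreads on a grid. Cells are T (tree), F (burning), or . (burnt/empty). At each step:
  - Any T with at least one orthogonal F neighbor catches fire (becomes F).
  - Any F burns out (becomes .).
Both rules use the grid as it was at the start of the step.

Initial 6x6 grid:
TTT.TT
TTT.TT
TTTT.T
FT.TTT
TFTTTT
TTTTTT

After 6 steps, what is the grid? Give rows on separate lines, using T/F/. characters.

Step 1: 5 trees catch fire, 2 burn out
  TTT.TT
  TTT.TT
  FTTT.T
  .F.TTT
  F.FTTT
  TFTTTT
Step 2: 5 trees catch fire, 5 burn out
  TTT.TT
  FTT.TT
  .FTT.T
  ...TTT
  ...FTT
  F.FTTT
Step 3: 6 trees catch fire, 5 burn out
  FTT.TT
  .FT.TT
  ..FT.T
  ...FTT
  ....FT
  ...FTT
Step 4: 6 trees catch fire, 6 burn out
  .FT.TT
  ..F.TT
  ...F.T
  ....FT
  .....F
  ....FT
Step 5: 3 trees catch fire, 6 burn out
  ..F.TT
  ....TT
  .....T
  .....F
  ......
  .....F
Step 6: 1 trees catch fire, 3 burn out
  ....TT
  ....TT
  .....F
  ......
  ......
  ......

....TT
....TT
.....F
......
......
......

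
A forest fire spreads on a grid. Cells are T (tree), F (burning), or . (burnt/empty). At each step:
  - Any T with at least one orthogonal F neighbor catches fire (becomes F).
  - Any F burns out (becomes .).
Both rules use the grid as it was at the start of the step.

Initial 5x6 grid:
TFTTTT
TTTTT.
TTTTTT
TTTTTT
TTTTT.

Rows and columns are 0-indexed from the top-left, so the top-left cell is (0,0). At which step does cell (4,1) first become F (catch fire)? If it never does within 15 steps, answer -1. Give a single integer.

Step 1: cell (4,1)='T' (+3 fires, +1 burnt)
Step 2: cell (4,1)='T' (+4 fires, +3 burnt)
Step 3: cell (4,1)='T' (+5 fires, +4 burnt)
Step 4: cell (4,1)='F' (+6 fires, +5 burnt)
  -> target ignites at step 4
Step 5: cell (4,1)='.' (+4 fires, +6 burnt)
Step 6: cell (4,1)='.' (+3 fires, +4 burnt)
Step 7: cell (4,1)='.' (+2 fires, +3 burnt)
Step 8: cell (4,1)='.' (+0 fires, +2 burnt)
  fire out at step 8

4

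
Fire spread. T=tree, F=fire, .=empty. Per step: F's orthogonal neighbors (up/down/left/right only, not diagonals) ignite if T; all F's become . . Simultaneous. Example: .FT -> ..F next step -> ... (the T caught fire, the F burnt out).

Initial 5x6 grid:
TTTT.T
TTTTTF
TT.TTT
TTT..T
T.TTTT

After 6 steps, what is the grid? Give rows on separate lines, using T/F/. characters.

Step 1: 3 trees catch fire, 1 burn out
  TTTT.F
  TTTTF.
  TT.TTF
  TTT..T
  T.TTTT
Step 2: 3 trees catch fire, 3 burn out
  TTTT..
  TTTF..
  TT.TF.
  TTT..F
  T.TTTT
Step 3: 4 trees catch fire, 3 burn out
  TTTF..
  TTF...
  TT.F..
  TTT...
  T.TTTF
Step 4: 3 trees catch fire, 4 burn out
  TTF...
  TF....
  TT....
  TTT...
  T.TTF.
Step 5: 4 trees catch fire, 3 burn out
  TF....
  F.....
  TF....
  TTT...
  T.TF..
Step 6: 4 trees catch fire, 4 burn out
  F.....
  ......
  F.....
  TFT...
  T.F...

F.....
......
F.....
TFT...
T.F...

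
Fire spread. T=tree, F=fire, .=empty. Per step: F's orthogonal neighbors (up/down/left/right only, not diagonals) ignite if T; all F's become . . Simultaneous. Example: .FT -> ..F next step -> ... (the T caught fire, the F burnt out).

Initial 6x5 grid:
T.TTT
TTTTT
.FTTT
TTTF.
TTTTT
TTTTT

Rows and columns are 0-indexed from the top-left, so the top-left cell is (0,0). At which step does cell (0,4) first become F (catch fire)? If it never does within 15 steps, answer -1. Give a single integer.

Step 1: cell (0,4)='T' (+6 fires, +2 burnt)
Step 2: cell (0,4)='T' (+9 fires, +6 burnt)
Step 3: cell (0,4)='T' (+8 fires, +9 burnt)
Step 4: cell (0,4)='F' (+2 fires, +8 burnt)
  -> target ignites at step 4
Step 5: cell (0,4)='.' (+0 fires, +2 burnt)
  fire out at step 5

4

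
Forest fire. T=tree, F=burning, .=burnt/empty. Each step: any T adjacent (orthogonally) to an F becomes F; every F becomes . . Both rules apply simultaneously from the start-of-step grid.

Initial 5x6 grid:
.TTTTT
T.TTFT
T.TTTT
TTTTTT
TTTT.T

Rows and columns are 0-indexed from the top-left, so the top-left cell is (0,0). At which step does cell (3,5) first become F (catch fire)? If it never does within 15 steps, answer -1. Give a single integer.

Step 1: cell (3,5)='T' (+4 fires, +1 burnt)
Step 2: cell (3,5)='T' (+6 fires, +4 burnt)
Step 3: cell (3,5)='F' (+4 fires, +6 burnt)
  -> target ignites at step 3
Step 4: cell (3,5)='.' (+4 fires, +4 burnt)
Step 5: cell (3,5)='.' (+2 fires, +4 burnt)
Step 6: cell (3,5)='.' (+2 fires, +2 burnt)
Step 7: cell (3,5)='.' (+2 fires, +2 burnt)
Step 8: cell (3,5)='.' (+1 fires, +2 burnt)
Step 9: cell (3,5)='.' (+0 fires, +1 burnt)
  fire out at step 9

3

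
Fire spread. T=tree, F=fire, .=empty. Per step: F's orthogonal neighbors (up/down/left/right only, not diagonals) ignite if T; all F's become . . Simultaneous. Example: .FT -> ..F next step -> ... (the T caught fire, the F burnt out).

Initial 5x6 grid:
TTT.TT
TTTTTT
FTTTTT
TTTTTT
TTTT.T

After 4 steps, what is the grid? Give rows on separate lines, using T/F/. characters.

Step 1: 3 trees catch fire, 1 burn out
  TTT.TT
  FTTTTT
  .FTTTT
  FTTTTT
  TTTT.T
Step 2: 5 trees catch fire, 3 burn out
  FTT.TT
  .FTTTT
  ..FTTT
  .FTTTT
  FTTT.T
Step 3: 5 trees catch fire, 5 burn out
  .FT.TT
  ..FTTT
  ...FTT
  ..FTTT
  .FTT.T
Step 4: 5 trees catch fire, 5 burn out
  ..F.TT
  ...FTT
  ....FT
  ...FTT
  ..FT.T

..F.TT
...FTT
....FT
...FTT
..FT.T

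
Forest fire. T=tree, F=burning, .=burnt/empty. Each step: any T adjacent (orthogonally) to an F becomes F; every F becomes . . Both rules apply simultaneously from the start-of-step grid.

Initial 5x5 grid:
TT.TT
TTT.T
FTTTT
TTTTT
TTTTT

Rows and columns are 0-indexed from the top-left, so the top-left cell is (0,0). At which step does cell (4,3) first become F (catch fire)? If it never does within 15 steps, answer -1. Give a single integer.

Step 1: cell (4,3)='T' (+3 fires, +1 burnt)
Step 2: cell (4,3)='T' (+5 fires, +3 burnt)
Step 3: cell (4,3)='T' (+5 fires, +5 burnt)
Step 4: cell (4,3)='T' (+3 fires, +5 burnt)
Step 5: cell (4,3)='F' (+3 fires, +3 burnt)
  -> target ignites at step 5
Step 6: cell (4,3)='.' (+2 fires, +3 burnt)
Step 7: cell (4,3)='.' (+1 fires, +2 burnt)
Step 8: cell (4,3)='.' (+0 fires, +1 burnt)
  fire out at step 8

5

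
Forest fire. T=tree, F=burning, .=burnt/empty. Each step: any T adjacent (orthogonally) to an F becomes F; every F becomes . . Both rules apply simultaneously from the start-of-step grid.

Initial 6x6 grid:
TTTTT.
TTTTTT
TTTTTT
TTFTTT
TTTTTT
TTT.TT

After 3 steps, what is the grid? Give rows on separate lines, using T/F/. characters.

Step 1: 4 trees catch fire, 1 burn out
  TTTTT.
  TTTTTT
  TTFTTT
  TF.FTT
  TTFTTT
  TTT.TT
Step 2: 8 trees catch fire, 4 burn out
  TTTTT.
  TTFTTT
  TF.FTT
  F...FT
  TF.FTT
  TTF.TT
Step 3: 9 trees catch fire, 8 burn out
  TTFTT.
  TF.FTT
  F...FT
  .....F
  F...FT
  TF..TT

TTFTT.
TF.FTT
F...FT
.....F
F...FT
TF..TT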